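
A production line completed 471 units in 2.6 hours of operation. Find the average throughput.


Throughput = units / time
= 471 / 2.6
= 181.2 units/hour


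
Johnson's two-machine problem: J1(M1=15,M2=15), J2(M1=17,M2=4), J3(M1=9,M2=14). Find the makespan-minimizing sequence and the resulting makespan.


Johnson's rule:
Group 1 (M1≤M2, sort by M1): ['J3', 'J1']
Group 2 (M1>M2, sort desc M2): ['J2']
Sequence: J3 → J1 → J2
Makespan calculation:
  J3: M1 done=9, M2 done=23
  J1: M1 done=24, M2 done=39
  J2: M1 done=41, M2 done=45
= Sequence: J3 → J1 → J2, Makespan: 45


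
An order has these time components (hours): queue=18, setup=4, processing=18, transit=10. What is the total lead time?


Lead time = queue + setup + processing + transit
= 18 + 4 + 18 + 10
= 50 hours


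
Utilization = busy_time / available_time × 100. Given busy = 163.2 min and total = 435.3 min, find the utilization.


Utilization = busy / total × 100
= 163.2 / 435.3 × 100
= 37.5%


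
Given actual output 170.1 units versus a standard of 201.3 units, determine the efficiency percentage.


Efficiency = (actual / standard) × 100
= (170.1 / 201.3) × 100
= 84.5%


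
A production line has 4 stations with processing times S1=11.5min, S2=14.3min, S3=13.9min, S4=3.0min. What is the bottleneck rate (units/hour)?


Bottleneck = longest station time
Station times: [11.5, 14.3, 13.9, 3.0]
Max = 14.3 min
Rate = 60 / 14.3
= 4.20 units/hour (bottleneck: 14.3min)


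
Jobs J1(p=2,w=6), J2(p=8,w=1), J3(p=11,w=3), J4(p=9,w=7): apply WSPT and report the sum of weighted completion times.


WSPT order (by p/w): J1 → J4 → J3 → J2
  J1: C=2, w·C=6×2=12
  J4: C=11, w·C=7×11=77
  J3: C=22, w·C=3×22=66
  J2: C=30, w·C=1×30=30
Σ w·C = 185
= 185


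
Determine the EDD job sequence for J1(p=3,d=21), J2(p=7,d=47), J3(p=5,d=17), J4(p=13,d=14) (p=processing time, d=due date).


EDD: sort by earliest due date
  J4: d=14, p=13
  J3: d=17, p=5
  J1: d=21, p=3
  J2: d=47, p=7
Order: J4 → J3 → J1 → J2


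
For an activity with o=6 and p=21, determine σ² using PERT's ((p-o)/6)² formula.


σ² = ((p - o) / 6)² = (p - o)² / 36
= (21 - 6)² / 36
= 15² / 36
= 225 / 36
= 6.2500


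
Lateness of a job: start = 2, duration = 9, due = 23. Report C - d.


Completion = 2 + 9 = 11
Lateness = C - d = 11 - 23
= -12


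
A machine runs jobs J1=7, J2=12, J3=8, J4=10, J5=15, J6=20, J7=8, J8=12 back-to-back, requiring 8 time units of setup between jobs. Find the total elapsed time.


Makespan = Σ processing + (n-1) × setup
= (7 + 12 + 8 + 10 + 15 + 20 + 8 + 12) + (8-1)×8
= 92 + 56
= 148 time units


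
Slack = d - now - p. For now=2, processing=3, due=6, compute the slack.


Slack = due - current_time - processing
= 6 - 2 - 3
= 1


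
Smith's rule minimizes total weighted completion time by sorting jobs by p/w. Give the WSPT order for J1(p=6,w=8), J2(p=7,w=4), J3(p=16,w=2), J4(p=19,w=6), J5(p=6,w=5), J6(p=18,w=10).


WSPT (Smith's rule): sort by p/w ascending
  J1: p/w = 6/8 = 0.750
  J5: p/w = 6/5 = 1.200
  J2: p/w = 7/4 = 1.750
  J6: p/w = 18/10 = 1.800
  J4: p/w = 19/6 = 3.167
  J3: p/w = 16/2 = 8.000
Order: J1 → J5 → J2 → J6 → J4 → J3


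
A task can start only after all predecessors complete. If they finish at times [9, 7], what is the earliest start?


ES = max of all predecessor completion times
Predecessors: [9, 7]
ES = max(9, 7)
= 9


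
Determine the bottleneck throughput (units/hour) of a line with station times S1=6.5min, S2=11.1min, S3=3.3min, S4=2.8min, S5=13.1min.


Bottleneck = longest station time
Station times: [6.5, 11.1, 3.3, 2.8, 13.1]
Max = 13.1 min
Rate = 60 / 13.1
= 4.58 units/hour (bottleneck: 13.1min)


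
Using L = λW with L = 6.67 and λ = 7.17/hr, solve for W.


Little's law: L = λW → W = L / λ
= 6.67 / 7.17
= 0.93 hours


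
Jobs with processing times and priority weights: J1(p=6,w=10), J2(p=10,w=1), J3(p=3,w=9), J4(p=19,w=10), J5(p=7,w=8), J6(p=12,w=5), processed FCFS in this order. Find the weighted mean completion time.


Completion times:
  J1: C=6, w×C=10×6=60
  J2: C=16, w×C=1×16=16
  J3: C=19, w×C=9×19=171
  J4: C=38, w×C=10×38=380
  J5: C=45, w×C=8×45=360
  J6: C=57, w×C=5×57=285
Sum w×C = 1272
Sum w = 43
Weighted avg = 1272/43
= 29.58


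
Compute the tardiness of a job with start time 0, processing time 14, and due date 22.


Completion = start + processing = 0 + 14 = 14
Tardiness = max(0, C - d) = max(0, 14 - 22)
= max(0, -8)
= 0


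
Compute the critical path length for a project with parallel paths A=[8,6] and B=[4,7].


Path A: 8 + 6 = 14
Path B: 4 + 7 = 11
Critical path = longest = max(14, 11)
= 14 (Path A)


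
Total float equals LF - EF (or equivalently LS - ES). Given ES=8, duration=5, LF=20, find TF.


EF = ES + duration = 8 + 5 = 13
LS = LF - duration = 20 - 5 = 15
Total Float = LF - EF = 20 - 13
(or LS - ES = 15 - 8)
= 7


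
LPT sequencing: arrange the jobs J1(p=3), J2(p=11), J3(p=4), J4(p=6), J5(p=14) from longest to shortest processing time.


LPT: sort by longest processing time first
  J5: p=14
  J2: p=11
  J4: p=6
  J3: p=4
  J1: p=3
Order: J5 → J2 → J4 → J3 → J1


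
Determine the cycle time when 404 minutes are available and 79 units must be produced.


Cycle time = available time / demand
= 404 / 79
= 5.11 min/unit


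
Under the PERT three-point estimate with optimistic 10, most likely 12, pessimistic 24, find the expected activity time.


te = (o + 4m + p) / 6
= (10 + 4×12 + 24) / 6
= (10 + 48 + 24) / 6
= 82 / 6
= 13.67


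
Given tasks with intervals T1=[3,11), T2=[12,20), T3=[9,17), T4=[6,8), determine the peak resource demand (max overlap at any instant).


Check each time point for overlaps:
  t=6: 2 tasks active (T1, T4)
Max concurrent = 2


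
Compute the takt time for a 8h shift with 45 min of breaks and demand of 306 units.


Available = 8×60 - 45 = 435 min
Takt time = 435 / 306
= 1.42 min/unit


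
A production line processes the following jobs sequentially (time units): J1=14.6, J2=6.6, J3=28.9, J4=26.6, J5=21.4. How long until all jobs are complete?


Sequential makespan: sum all processing times
= 14.6 + 6.6 + 28.9 + 26.6 + 21.4
= 98.1 time units


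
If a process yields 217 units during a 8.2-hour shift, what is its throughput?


Throughput = units / time
= 217 / 8.2
= 26.5 units/hour


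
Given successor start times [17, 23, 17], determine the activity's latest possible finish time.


LF = min of all successor start times
Successors start at: [17, 23, 17]
LF = min(17, 23, 17)
= 17


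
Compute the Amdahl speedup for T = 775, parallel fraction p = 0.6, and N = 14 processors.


Amdahl's law: T_p = T × ((1-p) + p/N)
= 775 × ((1-0.6) + 0.6/14)
= 775 × (0.40 + 0.0429)
= 775 × 0.4429
= 343.21
Speedup = 775/343.21
= 2.26×


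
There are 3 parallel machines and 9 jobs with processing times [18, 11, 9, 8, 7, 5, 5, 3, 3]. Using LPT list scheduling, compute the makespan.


Jobs (LPT sorted): [18, 11, 9, 8, 7, 5, 5, 3, 3]
Machines: 3
  J=18 → Machine 1 (load: 0+18=18)
  J=11 → Machine 2 (load: 0+11=11)
  J=9 → Machine 3 (load: 0+9=9)
  J=8 → Machine 3 (load: 9+8=17)
  J=7 → Machine 2 (load: 11+7=18)
  J=5 → Machine 3 (load: 17+5=22)
  J=5 → Machine 1 (load: 18+5=23)
  J=3 → Machine 2 (load: 18+3=21)
  J=3 → Machine 2 (load: 21+3=24)
Machine loads: [23, 24, 22]
Makespan = max = 24 time units


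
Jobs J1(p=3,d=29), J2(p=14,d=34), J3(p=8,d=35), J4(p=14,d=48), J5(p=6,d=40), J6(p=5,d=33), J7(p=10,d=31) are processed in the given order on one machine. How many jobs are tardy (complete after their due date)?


Completion vs due date:
  J1: C=3, d=29 → on time
  J2: C=17, d=34 → on time
  J3: C=25, d=35 → on time
  J4: C=39, d=48 → on time
  J5: C=45, d=40 → TARDY
  J6: C=50, d=33 → TARDY
  J7: C=60, d=31 → TARDY
Tardy jobs: J5, J6, J7
Count = 3


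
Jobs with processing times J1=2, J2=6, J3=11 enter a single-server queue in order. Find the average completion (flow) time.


Completion times:
  J1: completes at 2
  J2: completes at 8
  J3: completes at 19
Sum = 29
Average = 29/3
= 9.67


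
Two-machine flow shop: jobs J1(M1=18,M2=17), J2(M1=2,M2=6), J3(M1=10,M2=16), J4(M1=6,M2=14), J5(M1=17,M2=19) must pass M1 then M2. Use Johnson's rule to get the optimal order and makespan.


Johnson's rule:
Group 1 (M1≤M2, sort by M1): ['J2', 'J4', 'J3', 'J5']
Group 2 (M1>M2, sort desc M2): ['J1']
Sequence: J2 → J4 → J3 → J5 → J1
Makespan calculation:
  J2: M1 done=2, M2 done=8
  J4: M1 done=8, M2 done=22
  J3: M1 done=18, M2 done=38
  J5: M1 done=35, M2 done=57
  J1: M1 done=53, M2 done=74
= Sequence: J2 → J4 → J3 → J5 → J1, Makespan: 74


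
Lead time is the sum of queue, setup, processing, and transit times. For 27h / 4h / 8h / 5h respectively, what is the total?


Lead time = queue + setup + processing + transit
= 27 + 4 + 8 + 5
= 44 hours


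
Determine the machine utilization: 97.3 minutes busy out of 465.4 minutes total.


Utilization = busy / total × 100
= 97.3 / 465.4 × 100
= 20.9%


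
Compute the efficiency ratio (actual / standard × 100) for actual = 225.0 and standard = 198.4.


Efficiency = (actual / standard) × 100
= (225.0 / 198.4) × 100
= 113.4%


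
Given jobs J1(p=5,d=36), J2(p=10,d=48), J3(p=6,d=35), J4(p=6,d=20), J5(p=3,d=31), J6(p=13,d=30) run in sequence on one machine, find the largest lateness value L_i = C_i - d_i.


Lateness per job (L = C - d):
  J1: C=5, d=36, L=-31
  J2: C=15, d=48, L=-33
  J3: C=21, d=35, L=-14
  J4: C=27, d=20, L=7
  J5: C=30, d=31, L=-1
  J6: C=43, d=30, L=13
Lmax = max(-31, -33, -14, 7, -1, 13)
= 13


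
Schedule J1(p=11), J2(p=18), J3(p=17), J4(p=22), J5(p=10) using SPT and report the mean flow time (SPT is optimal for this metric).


SPT order: J5 → J1 → J3 → J2 → J4
Completion times:
  J5: C=10
  J1: C=21
  J3: C=38
  J2: C=56
  J4: C=78
Sum = 203, n = 5
Mean flow = 203/5
= 40.60


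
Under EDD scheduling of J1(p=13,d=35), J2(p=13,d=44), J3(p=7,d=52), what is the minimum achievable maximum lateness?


EDD order: J1 → J2 → J3
Completion and lateness:
  J1: C=13, d=35, L=13-35=-22
  J2: C=26, d=44, L=26-44=-18
  J3: C=33, d=52, L=33-52=-19
Lmax = max(-22, -18, -19)
= -18


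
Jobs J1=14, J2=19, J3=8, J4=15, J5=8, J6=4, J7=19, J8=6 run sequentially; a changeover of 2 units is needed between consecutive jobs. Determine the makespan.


Makespan = Σ processing + (n-1) × setup
= (14 + 19 + 8 + 15 + 8 + 4 + 19 + 6) + (8-1)×2
= 93 + 14
= 107 time units


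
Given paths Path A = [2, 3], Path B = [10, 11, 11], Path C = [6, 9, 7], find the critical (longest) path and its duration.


Path A: 2 + 3 = 5
Path B: 10 + 11 + 11 = 32
Path C: 6 + 9 + 7 = 22
Critical path = longest = max(5, 32, 22)
= 32 (Path B)


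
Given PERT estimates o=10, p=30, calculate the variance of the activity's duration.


σ² = ((p - o) / 6)² = (p - o)² / 36
= (30 - 10)² / 36
= 20² / 36
= 400 / 36
= 11.1111


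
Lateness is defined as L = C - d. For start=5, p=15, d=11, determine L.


Completion = 5 + 15 = 20
Lateness = C - d = 20 - 11
= 9


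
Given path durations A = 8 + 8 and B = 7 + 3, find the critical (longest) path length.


Path A: 8 + 8 = 16
Path B: 7 + 3 = 10
Critical path = longest = max(16, 10)
= 16 (Path A)


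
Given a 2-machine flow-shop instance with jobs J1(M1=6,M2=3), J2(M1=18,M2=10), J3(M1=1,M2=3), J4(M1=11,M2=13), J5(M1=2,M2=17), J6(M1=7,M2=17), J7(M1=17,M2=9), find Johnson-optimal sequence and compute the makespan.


Johnson's rule:
Group 1 (M1≤M2, sort by M1): ['J3', 'J5', 'J6', 'J4']
Group 2 (M1>M2, sort desc M2): ['J2', 'J7', 'J1']
Sequence: J3 → J5 → J6 → J4 → J2 → J7 → J1
Makespan calculation:
  J3: M1 done=1, M2 done=4
  J5: M1 done=3, M2 done=21
  J6: M1 done=10, M2 done=38
  J4: M1 done=21, M2 done=51
  J2: M1 done=39, M2 done=61
  J7: M1 done=56, M2 done=70
  J1: M1 done=62, M2 done=73
= Sequence: J3 → J5 → J6 → J4 → J2 → J7 → J1, Makespan: 73


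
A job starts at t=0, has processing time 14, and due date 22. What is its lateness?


Completion = 0 + 14 = 14
Lateness = C - d = 14 - 22
= -8


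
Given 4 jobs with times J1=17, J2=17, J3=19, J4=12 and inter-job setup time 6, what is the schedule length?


Makespan = Σ processing + (n-1) × setup
= (17 + 17 + 19 + 12) + (4-1)×6
= 65 + 18
= 83 time units


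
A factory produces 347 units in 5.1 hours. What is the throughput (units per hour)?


Throughput = units / time
= 347 / 5.1
= 68.0 units/hour


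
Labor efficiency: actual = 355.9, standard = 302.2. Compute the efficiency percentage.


Efficiency = (actual / standard) × 100
= (355.9 / 302.2) × 100
= 117.8%


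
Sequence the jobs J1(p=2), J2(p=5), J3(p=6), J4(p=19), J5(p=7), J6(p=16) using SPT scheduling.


SPT: sort by shortest processing time
  J1: p=2
  J2: p=5
  J3: p=6
  J5: p=7
  J6: p=16
  J4: p=19
Order: J1 → J2 → J3 → J5 → J6 → J4


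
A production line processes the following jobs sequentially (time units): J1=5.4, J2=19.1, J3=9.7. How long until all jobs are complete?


Sequential makespan: sum all processing times
= 5.4 + 19.1 + 9.7
= 34.2 time units


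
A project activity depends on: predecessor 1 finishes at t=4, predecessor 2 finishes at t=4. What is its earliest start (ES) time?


ES = max of all predecessor completion times
Predecessors: [4, 4]
ES = max(4, 4)
= 4


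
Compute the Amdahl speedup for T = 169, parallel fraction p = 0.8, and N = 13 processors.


Amdahl's law: T_p = T × ((1-p) + p/N)
= 169 × ((1-0.8) + 0.8/13)
= 169 × (0.20 + 0.0615)
= 169 × 0.2615
= 44.20
Speedup = 169/44.20
= 3.82×


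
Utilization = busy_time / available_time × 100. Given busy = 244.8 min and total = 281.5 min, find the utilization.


Utilization = busy / total × 100
= 244.8 / 281.5 × 100
= 87.0%


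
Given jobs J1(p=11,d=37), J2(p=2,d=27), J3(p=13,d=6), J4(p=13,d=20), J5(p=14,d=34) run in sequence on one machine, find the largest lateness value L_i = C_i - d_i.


Lateness per job (L = C - d):
  J1: C=11, d=37, L=-26
  J2: C=13, d=27, L=-14
  J3: C=26, d=6, L=20
  J4: C=39, d=20, L=19
  J5: C=53, d=34, L=19
Lmax = max(-26, -14, 20, 19, 19)
= 20


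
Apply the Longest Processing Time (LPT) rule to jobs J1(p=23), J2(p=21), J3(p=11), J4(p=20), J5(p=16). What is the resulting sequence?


LPT: sort by longest processing time first
  J1: p=23
  J2: p=21
  J4: p=20
  J5: p=16
  J3: p=11
Order: J1 → J2 → J4 → J5 → J3


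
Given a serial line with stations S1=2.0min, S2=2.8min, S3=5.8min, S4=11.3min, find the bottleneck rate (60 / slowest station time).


Bottleneck = longest station time
Station times: [2.0, 2.8, 5.8, 11.3]
Max = 11.3 min
Rate = 60 / 11.3
= 5.31 units/hour (bottleneck: 11.3min)


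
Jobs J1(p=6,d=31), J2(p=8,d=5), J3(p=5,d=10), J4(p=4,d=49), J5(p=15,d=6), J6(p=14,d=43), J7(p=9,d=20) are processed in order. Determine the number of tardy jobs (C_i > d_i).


Completion vs due date:
  J1: C=6, d=31 → on time
  J2: C=14, d=5 → TARDY
  J3: C=19, d=10 → TARDY
  J4: C=23, d=49 → on time
  J5: C=38, d=6 → TARDY
  J6: C=52, d=43 → TARDY
  J7: C=61, d=20 → TARDY
Tardy jobs: J2, J3, J5, J6, J7
Count = 5


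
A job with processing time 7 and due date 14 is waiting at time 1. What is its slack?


Slack = due - current_time - processing
= 14 - 1 - 7
= 6


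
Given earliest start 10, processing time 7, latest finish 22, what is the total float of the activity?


EF = ES + duration = 10 + 7 = 17
LS = LF - duration = 22 - 7 = 15
Total Float = LF - EF = 22 - 17
(or LS - ES = 15 - 10)
= 5


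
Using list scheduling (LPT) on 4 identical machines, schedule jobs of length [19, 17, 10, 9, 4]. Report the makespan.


Jobs (LPT sorted): [19, 17, 10, 9, 4]
Machines: 4
  J=19 → Machine 1 (load: 0+19=19)
  J=17 → Machine 2 (load: 0+17=17)
  J=10 → Machine 3 (load: 0+10=10)
  J=9 → Machine 4 (load: 0+9=9)
  J=4 → Machine 4 (load: 9+4=13)
Machine loads: [19, 17, 10, 13]
Makespan = max = 19 time units


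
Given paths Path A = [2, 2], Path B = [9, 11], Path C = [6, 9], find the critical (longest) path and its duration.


Path A: 2 + 2 = 4
Path B: 9 + 11 = 20
Path C: 6 + 9 = 15
Critical path = longest = max(4, 20, 15)
= 20 (Path B)


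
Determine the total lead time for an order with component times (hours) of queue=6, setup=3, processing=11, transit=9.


Lead time = queue + setup + processing + transit
= 6 + 3 + 11 + 9
= 29 hours


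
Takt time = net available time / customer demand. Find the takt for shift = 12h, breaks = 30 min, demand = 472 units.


Available = 12×60 - 30 = 690 min
Takt time = 690 / 472
= 1.46 min/unit


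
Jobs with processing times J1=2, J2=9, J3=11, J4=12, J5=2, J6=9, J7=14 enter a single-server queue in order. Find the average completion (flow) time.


Completion times:
  J1: completes at 2
  J2: completes at 11
  J3: completes at 22
  J4: completes at 34
  J5: completes at 36
  J6: completes at 45
  J7: completes at 59
Sum = 209
Average = 209/7
= 29.86


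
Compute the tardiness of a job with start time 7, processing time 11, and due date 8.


Completion = start + processing = 7 + 11 = 18
Tardiness = max(0, C - d) = max(0, 18 - 8)
= max(0, 10)
= 10


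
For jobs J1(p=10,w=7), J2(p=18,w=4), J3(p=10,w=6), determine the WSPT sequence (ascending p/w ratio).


WSPT (Smith's rule): sort by p/w ascending
  J1: p/w = 10/7 = 1.429
  J3: p/w = 10/6 = 1.667
  J2: p/w = 18/4 = 4.500
Order: J1 → J3 → J2


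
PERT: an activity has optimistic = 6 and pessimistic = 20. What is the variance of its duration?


σ² = ((p - o) / 6)² = (p - o)² / 36
= (20 - 6)² / 36
= 14² / 36
= 196 / 36
= 5.4444


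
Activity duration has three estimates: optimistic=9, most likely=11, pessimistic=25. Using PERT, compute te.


te = (o + 4m + p) / 6
= (9 + 4×11 + 25) / 6
= (9 + 44 + 25) / 6
= 78 / 6
= 13.00


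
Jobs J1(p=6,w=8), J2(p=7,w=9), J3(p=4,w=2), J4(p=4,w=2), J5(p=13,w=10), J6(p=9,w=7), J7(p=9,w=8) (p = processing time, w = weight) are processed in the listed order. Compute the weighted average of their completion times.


Completion times:
  J1: C=6, w×C=8×6=48
  J2: C=13, w×C=9×13=117
  J3: C=17, w×C=2×17=34
  J4: C=21, w×C=2×21=42
  J5: C=34, w×C=10×34=340
  J6: C=43, w×C=7×43=301
  J7: C=52, w×C=8×52=416
Sum w×C = 1298
Sum w = 46
Weighted avg = 1298/46
= 28.22


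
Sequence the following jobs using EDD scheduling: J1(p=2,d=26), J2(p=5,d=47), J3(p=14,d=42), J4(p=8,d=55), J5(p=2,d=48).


EDD: sort by earliest due date
  J1: d=26, p=2
  J3: d=42, p=14
  J2: d=47, p=5
  J5: d=48, p=2
  J4: d=55, p=8
Order: J1 → J3 → J2 → J5 → J4


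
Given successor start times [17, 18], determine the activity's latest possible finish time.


LF = min of all successor start times
Successors start at: [17, 18]
LF = min(17, 18)
= 17


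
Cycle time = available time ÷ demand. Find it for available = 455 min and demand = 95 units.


Cycle time = available time / demand
= 455 / 95
= 4.79 min/unit


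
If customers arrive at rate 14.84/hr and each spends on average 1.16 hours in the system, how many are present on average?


Little's law: L = λ × W
= 14.84 × 1.16
= 17.21


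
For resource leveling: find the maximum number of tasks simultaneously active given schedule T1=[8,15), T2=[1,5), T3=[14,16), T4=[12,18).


Check each time point for overlaps:
  t=14: 3 tasks active (T1, T3, T4)
Max concurrent = 3


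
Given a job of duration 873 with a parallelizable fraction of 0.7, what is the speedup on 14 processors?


Amdahl's law: T_p = T × ((1-p) + p/N)
= 873 × ((1-0.7) + 0.7/14)
= 873 × (0.30 + 0.0500)
= 873 × 0.3500
= 305.55
Speedup = 873/305.55
= 2.86×


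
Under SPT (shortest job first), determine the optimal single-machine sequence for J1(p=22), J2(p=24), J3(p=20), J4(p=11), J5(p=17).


SPT: sort by shortest processing time
  J4: p=11
  J5: p=17
  J3: p=20
  J1: p=22
  J2: p=24
Order: J4 → J5 → J3 → J1 → J2


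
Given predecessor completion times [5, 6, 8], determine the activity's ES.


ES = max of all predecessor completion times
Predecessors: [5, 6, 8]
ES = max(5, 6, 8)
= 8


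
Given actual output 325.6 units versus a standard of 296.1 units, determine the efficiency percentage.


Efficiency = (actual / standard) × 100
= (325.6 / 296.1) × 100
= 110.0%


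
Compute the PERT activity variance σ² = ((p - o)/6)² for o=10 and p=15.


σ² = ((p - o) / 6)² = (p - o)² / 36
= (15 - 10)² / 36
= 5² / 36
= 25 / 36
= 0.6944


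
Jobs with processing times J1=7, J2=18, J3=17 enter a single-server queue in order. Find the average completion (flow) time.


Completion times:
  J1: completes at 7
  J2: completes at 25
  J3: completes at 42
Sum = 74
Average = 74/3
= 24.67


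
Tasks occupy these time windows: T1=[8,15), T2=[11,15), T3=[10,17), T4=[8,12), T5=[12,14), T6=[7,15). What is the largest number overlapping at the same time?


Check each time point for overlaps:
  t=11: 5 tasks active (T1, T2, T3, T4, T6)
Max concurrent = 5


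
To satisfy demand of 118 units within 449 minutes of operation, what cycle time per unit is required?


Cycle time = available time / demand
= 449 / 118
= 3.81 min/unit


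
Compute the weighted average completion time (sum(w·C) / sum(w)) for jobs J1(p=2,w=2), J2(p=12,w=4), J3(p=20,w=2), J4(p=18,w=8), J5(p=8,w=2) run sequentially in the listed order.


Completion times:
  J1: C=2, w×C=2×2=4
  J2: C=14, w×C=4×14=56
  J3: C=34, w×C=2×34=68
  J4: C=52, w×C=8×52=416
  J5: C=60, w×C=2×60=120
Sum w×C = 664
Sum w = 18
Weighted avg = 664/18
= 36.89


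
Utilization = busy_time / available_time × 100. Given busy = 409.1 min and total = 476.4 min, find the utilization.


Utilization = busy / total × 100
= 409.1 / 476.4 × 100
= 85.9%


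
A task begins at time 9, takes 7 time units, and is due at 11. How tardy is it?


Completion = start + processing = 9 + 7 = 16
Tardiness = max(0, C - d) = max(0, 16 - 11)
= max(0, 5)
= 5


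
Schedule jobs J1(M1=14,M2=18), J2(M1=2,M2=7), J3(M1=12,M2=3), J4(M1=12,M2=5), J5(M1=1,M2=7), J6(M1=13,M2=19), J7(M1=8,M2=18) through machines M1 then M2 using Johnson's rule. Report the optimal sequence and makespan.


Johnson's rule:
Group 1 (M1≤M2, sort by M1): ['J5', 'J2', 'J7', 'J6', 'J1']
Group 2 (M1>M2, sort desc M2): ['J4', 'J3']
Sequence: J5 → J2 → J7 → J6 → J1 → J4 → J3
Makespan calculation:
  J5: M1 done=1, M2 done=8
  J2: M1 done=3, M2 done=15
  J7: M1 done=11, M2 done=33
  J6: M1 done=24, M2 done=52
  J1: M1 done=38, M2 done=70
  J4: M1 done=50, M2 done=75
  J3: M1 done=62, M2 done=78
= Sequence: J5 → J2 → J7 → J6 → J1 → J4 → J3, Makespan: 78


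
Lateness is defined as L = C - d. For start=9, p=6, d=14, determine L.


Completion = 9 + 6 = 15
Lateness = C - d = 15 - 14
= 1


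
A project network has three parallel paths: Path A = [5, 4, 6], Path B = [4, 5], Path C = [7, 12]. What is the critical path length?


Path A: 5 + 4 + 6 = 15
Path B: 4 + 5 = 9
Path C: 7 + 12 = 19
Critical path = longest = max(15, 9, 19)
= 19 (Path C)


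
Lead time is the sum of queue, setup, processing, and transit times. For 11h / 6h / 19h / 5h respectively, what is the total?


Lead time = queue + setup + processing + transit
= 11 + 6 + 19 + 5
= 41 hours


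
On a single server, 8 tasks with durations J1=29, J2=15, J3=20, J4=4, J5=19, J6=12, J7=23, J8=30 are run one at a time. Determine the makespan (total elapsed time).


Sequential makespan: sum all processing times
= 29 + 15 + 20 + 4 + 19 + 12 + 23 + 30
= 152 time units


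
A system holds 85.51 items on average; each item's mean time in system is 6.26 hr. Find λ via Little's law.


Little's law: L = λW → λ = L / W
= 85.51 / 6.26
= 13.66 per hour


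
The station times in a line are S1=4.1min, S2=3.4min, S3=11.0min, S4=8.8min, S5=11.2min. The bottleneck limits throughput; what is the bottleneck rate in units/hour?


Bottleneck = longest station time
Station times: [4.1, 3.4, 11.0, 8.8, 11.2]
Max = 11.2 min
Rate = 60 / 11.2
= 5.36 units/hour (bottleneck: 11.2min)


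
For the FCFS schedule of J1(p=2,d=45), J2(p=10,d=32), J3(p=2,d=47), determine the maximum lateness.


Lateness per job (L = C - d):
  J1: C=2, d=45, L=-43
  J2: C=12, d=32, L=-20
  J3: C=14, d=47, L=-33
Lmax = max(-43, -20, -33)
= -20


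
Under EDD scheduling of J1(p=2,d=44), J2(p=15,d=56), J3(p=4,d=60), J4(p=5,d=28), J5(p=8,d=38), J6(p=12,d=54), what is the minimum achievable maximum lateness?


EDD order: J4 → J5 → J1 → J6 → J2 → J3
Completion and lateness:
  J4: C=5, d=28, L=5-28=-23
  J5: C=13, d=38, L=13-38=-25
  J1: C=15, d=44, L=15-44=-29
  J6: C=27, d=54, L=27-54=-27
  J2: C=42, d=56, L=42-56=-14
  J3: C=46, d=60, L=46-60=-14
Lmax = max(-23, -25, -29, -27, -14, -14)
= -14


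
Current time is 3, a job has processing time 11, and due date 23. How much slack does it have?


Slack = due - current_time - processing
= 23 - 3 - 11
= 9


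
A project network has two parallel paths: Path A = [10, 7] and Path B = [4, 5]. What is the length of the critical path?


Path A: 10 + 7 = 17
Path B: 4 + 5 = 9
Critical path = longest = max(17, 9)
= 17 (Path A)


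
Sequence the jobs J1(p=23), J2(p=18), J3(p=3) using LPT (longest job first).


LPT: sort by longest processing time first
  J1: p=23
  J2: p=18
  J3: p=3
Order: J1 → J2 → J3


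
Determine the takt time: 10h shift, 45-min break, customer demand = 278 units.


Available = 10×60 - 45 = 555 min
Takt time = 555 / 278
= 2.00 min/unit


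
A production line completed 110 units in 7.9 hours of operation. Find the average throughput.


Throughput = units / time
= 110 / 7.9
= 13.9 units/hour


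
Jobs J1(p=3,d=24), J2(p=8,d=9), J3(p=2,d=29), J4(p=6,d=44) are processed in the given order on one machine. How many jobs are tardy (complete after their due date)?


Completion vs due date:
  J1: C=3, d=24 → on time
  J2: C=11, d=9 → TARDY
  J3: C=13, d=29 → on time
  J4: C=19, d=44 → on time
Tardy jobs: J2
Count = 1


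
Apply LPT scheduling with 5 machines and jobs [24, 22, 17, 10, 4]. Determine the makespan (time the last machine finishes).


Jobs (LPT sorted): [24, 22, 17, 10, 4]
Machines: 5
  J=24 → Machine 1 (load: 0+24=24)
  J=22 → Machine 2 (load: 0+22=22)
  J=17 → Machine 3 (load: 0+17=17)
  J=10 → Machine 4 (load: 0+10=10)
  J=4 → Machine 5 (load: 0+4=4)
Machine loads: [24, 22, 17, 10, 4]
Makespan = max = 24 time units


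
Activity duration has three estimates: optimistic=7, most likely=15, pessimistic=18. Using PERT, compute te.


te = (o + 4m + p) / 6
= (7 + 4×15 + 18) / 6
= (7 + 60 + 18) / 6
= 85 / 6
= 14.17


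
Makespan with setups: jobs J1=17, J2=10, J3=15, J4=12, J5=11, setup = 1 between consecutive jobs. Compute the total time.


Makespan = Σ processing + (n-1) × setup
= (17 + 10 + 15 + 12 + 11) + (5-1)×1
= 65 + 4
= 69 time units


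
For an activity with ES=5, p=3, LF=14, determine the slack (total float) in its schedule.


EF = ES + duration = 5 + 3 = 8
LS = LF - duration = 14 - 3 = 11
Total Float = LF - EF = 14 - 8
(or LS - ES = 11 - 5)
= 6


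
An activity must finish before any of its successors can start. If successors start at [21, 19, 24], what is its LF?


LF = min of all successor start times
Successors start at: [21, 19, 24]
LF = min(21, 19, 24)
= 19


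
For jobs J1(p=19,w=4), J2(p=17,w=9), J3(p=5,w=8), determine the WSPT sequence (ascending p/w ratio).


WSPT (Smith's rule): sort by p/w ascending
  J3: p/w = 5/8 = 0.625
  J2: p/w = 17/9 = 1.889
  J1: p/w = 19/4 = 4.750
Order: J3 → J2 → J1


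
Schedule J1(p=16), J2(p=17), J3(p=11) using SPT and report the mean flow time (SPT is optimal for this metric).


SPT order: J3 → J1 → J2
Completion times:
  J3: C=11
  J1: C=27
  J2: C=44
Sum = 82, n = 3
Mean flow = 82/3
= 27.33


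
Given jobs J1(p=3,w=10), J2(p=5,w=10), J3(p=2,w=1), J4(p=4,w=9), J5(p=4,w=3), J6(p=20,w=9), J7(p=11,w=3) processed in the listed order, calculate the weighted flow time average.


Completion times:
  J1: C=3, w×C=10×3=30
  J2: C=8, w×C=10×8=80
  J3: C=10, w×C=1×10=10
  J4: C=14, w×C=9×14=126
  J5: C=18, w×C=3×18=54
  J6: C=38, w×C=9×38=342
  J7: C=49, w×C=3×49=147
Sum w×C = 789
Sum w = 45
Weighted avg = 789/45
= 17.53


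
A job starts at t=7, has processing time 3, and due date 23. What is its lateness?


Completion = 7 + 3 = 10
Lateness = C - d = 10 - 23
= -13


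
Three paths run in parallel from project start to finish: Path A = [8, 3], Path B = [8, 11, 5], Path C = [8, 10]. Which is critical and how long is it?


Path A: 8 + 3 = 11
Path B: 8 + 11 + 5 = 24
Path C: 8 + 10 = 18
Critical path = longest = max(11, 24, 18)
= 24 (Path B)


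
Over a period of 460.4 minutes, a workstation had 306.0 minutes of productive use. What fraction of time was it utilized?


Utilization = busy / total × 100
= 306.0 / 460.4 × 100
= 66.5%


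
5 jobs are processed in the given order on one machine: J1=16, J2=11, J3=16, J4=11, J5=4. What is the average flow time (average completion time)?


Completion times:
  J1: completes at 16
  J2: completes at 27
  J3: completes at 43
  J4: completes at 54
  J5: completes at 58
Sum = 198
Average = 198/5
= 39.60


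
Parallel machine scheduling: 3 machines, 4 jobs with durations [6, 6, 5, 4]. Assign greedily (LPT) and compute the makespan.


Jobs (LPT sorted): [6, 6, 5, 4]
Machines: 3
  J=6 → Machine 1 (load: 0+6=6)
  J=6 → Machine 2 (load: 0+6=6)
  J=5 → Machine 3 (load: 0+5=5)
  J=4 → Machine 3 (load: 5+4=9)
Machine loads: [6, 6, 9]
Makespan = max = 9 time units


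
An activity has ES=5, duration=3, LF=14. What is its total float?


EF = ES + duration = 5 + 3 = 8
LS = LF - duration = 14 - 3 = 11
Total Float = LF - EF = 14 - 8
(or LS - ES = 11 - 5)
= 6


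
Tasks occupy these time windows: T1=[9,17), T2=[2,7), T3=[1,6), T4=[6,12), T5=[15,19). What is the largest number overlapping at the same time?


Check each time point for overlaps:
  t=2: 2 tasks active (T2, T3)
Max concurrent = 2


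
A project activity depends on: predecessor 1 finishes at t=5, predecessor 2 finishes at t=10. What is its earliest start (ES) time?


ES = max of all predecessor completion times
Predecessors: [5, 10]
ES = max(5, 10)
= 10


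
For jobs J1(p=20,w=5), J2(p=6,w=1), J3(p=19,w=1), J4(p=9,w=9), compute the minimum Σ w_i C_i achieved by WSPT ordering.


WSPT order (by p/w): J4 → J1 → J2 → J3
  J4: C=9, w·C=9×9=81
  J1: C=29, w·C=5×29=145
  J2: C=35, w·C=1×35=35
  J3: C=54, w·C=1×54=54
Σ w·C = 315
= 315


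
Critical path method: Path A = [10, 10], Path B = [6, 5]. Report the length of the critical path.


Path A: 10 + 10 = 20
Path B: 6 + 5 = 11
Critical path = longest = max(20, 11)
= 20 (Path A)


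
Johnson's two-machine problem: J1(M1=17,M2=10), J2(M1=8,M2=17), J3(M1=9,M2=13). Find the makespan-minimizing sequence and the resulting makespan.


Johnson's rule:
Group 1 (M1≤M2, sort by M1): ['J2', 'J3']
Group 2 (M1>M2, sort desc M2): ['J1']
Sequence: J2 → J3 → J1
Makespan calculation:
  J2: M1 done=8, M2 done=25
  J3: M1 done=17, M2 done=38
  J1: M1 done=34, M2 done=48
= Sequence: J2 → J3 → J1, Makespan: 48


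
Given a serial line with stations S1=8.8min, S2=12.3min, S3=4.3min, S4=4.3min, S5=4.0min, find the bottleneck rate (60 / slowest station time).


Bottleneck = longest station time
Station times: [8.8, 12.3, 4.3, 4.3, 4.0]
Max = 12.3 min
Rate = 60 / 12.3
= 4.88 units/hour (bottleneck: 12.3min)


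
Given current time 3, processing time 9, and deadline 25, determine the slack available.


Slack = due - current_time - processing
= 25 - 3 - 9
= 13


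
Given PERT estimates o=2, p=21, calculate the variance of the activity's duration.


σ² = ((p - o) / 6)² = (p - o)² / 36
= (21 - 2)² / 36
= 19² / 36
= 361 / 36
= 10.0278


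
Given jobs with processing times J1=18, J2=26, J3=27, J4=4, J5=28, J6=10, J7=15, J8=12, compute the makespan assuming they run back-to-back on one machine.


Sequential makespan: sum all processing times
= 18 + 26 + 27 + 4 + 28 + 10 + 15 + 12
= 140 time units


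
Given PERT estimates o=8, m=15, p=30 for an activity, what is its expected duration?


te = (o + 4m + p) / 6
= (8 + 4×15 + 30) / 6
= (8 + 60 + 30) / 6
= 98 / 6
= 16.33


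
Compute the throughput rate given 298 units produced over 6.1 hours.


Throughput = units / time
= 298 / 6.1
= 48.9 units/hour


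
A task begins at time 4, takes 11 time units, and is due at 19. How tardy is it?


Completion = start + processing = 4 + 11 = 15
Tardiness = max(0, C - d) = max(0, 15 - 19)
= max(0, -4)
= 0


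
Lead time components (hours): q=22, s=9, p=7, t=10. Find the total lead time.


Lead time = queue + setup + processing + transit
= 22 + 9 + 7 + 10
= 48 hours


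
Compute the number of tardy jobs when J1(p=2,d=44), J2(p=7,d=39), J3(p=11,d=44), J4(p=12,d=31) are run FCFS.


Completion vs due date:
  J1: C=2, d=44 → on time
  J2: C=9, d=39 → on time
  J3: C=20, d=44 → on time
  J4: C=32, d=31 → TARDY
Tardy jobs: J4
Count = 1


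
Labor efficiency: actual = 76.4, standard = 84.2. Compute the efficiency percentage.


Efficiency = (actual / standard) × 100
= (76.4 / 84.2) × 100
= 90.7%


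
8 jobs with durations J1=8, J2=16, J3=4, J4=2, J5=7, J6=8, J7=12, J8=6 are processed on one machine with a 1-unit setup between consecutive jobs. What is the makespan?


Makespan = Σ processing + (n-1) × setup
= (8 + 16 + 4 + 2 + 7 + 8 + 12 + 6) + (8-1)×1
= 63 + 7
= 70 time units


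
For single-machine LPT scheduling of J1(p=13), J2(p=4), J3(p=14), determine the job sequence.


LPT: sort by longest processing time first
  J3: p=14
  J1: p=13
  J2: p=4
Order: J3 → J1 → J2


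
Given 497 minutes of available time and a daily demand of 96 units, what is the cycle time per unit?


Cycle time = available time / demand
= 497 / 96
= 5.18 min/unit


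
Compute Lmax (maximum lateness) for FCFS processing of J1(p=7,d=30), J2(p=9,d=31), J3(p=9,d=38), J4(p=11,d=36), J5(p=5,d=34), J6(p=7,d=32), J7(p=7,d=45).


Lateness per job (L = C - d):
  J1: C=7, d=30, L=-23
  J2: C=16, d=31, L=-15
  J3: C=25, d=38, L=-13
  J4: C=36, d=36, L=0
  J5: C=41, d=34, L=7
  J6: C=48, d=32, L=16
  J7: C=55, d=45, L=10
Lmax = max(-23, -15, -13, 0, 7, 16, 10)
= 16


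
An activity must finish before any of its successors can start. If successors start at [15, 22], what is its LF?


LF = min of all successor start times
Successors start at: [15, 22]
LF = min(15, 22)
= 15


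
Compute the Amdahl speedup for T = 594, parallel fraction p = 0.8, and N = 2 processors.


Amdahl's law: T_p = T × ((1-p) + p/N)
= 594 × ((1-0.8) + 0.8/2)
= 594 × (0.20 + 0.4000)
= 594 × 0.6000
= 356.40
Speedup = 594/356.40
= 1.67×


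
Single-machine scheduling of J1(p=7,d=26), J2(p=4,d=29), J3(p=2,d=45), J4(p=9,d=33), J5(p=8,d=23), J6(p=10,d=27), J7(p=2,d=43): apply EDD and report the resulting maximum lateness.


EDD order: J5 → J1 → J6 → J2 → J4 → J7 → J3
Completion and lateness:
  J5: C=8, d=23, L=8-23=-15
  J1: C=15, d=26, L=15-26=-11
  J6: C=25, d=27, L=25-27=-2
  J2: C=29, d=29, L=29-29=0
  J4: C=38, d=33, L=38-33=5
  J7: C=40, d=43, L=40-43=-3
  J3: C=42, d=45, L=42-45=-3
Lmax = max(-15, -11, -2, 0, 5, -3, -3)
= 5


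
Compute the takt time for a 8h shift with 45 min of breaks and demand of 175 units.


Available = 8×60 - 45 = 435 min
Takt time = 435 / 175
= 2.49 min/unit


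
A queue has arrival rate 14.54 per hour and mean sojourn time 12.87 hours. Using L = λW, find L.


Little's law: L = λ × W
= 14.54 × 12.87
= 187.13


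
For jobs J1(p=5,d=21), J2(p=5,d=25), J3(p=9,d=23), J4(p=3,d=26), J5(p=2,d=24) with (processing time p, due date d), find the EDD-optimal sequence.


EDD: sort by earliest due date
  J1: d=21, p=5
  J3: d=23, p=9
  J5: d=24, p=2
  J2: d=25, p=5
  J4: d=26, p=3
Order: J1 → J3 → J5 → J2 → J4


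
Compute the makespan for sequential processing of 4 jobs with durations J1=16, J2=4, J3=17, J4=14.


Sequential makespan: sum all processing times
= 16 + 4 + 17 + 14
= 51 time units


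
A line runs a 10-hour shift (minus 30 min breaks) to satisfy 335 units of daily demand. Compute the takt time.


Available = 10×60 - 30 = 570 min
Takt time = 570 / 335
= 1.70 min/unit


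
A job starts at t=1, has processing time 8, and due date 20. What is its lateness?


Completion = 1 + 8 = 9
Lateness = C - d = 9 - 20
= -11


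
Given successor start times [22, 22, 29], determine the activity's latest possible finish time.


LF = min of all successor start times
Successors start at: [22, 22, 29]
LF = min(22, 22, 29)
= 22


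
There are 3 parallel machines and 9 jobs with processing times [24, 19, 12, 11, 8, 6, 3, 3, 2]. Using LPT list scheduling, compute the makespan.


Jobs (LPT sorted): [24, 19, 12, 11, 8, 6, 3, 3, 2]
Machines: 3
  J=24 → Machine 1 (load: 0+24=24)
  J=19 → Machine 2 (load: 0+19=19)
  J=12 → Machine 3 (load: 0+12=12)
  J=11 → Machine 3 (load: 12+11=23)
  J=8 → Machine 2 (load: 19+8=27)
  J=6 → Machine 3 (load: 23+6=29)
  J=3 → Machine 1 (load: 24+3=27)
  J=3 → Machine 1 (load: 27+3=30)
  J=2 → Machine 2 (load: 27+2=29)
Machine loads: [30, 29, 29]
Makespan = max = 30 time units


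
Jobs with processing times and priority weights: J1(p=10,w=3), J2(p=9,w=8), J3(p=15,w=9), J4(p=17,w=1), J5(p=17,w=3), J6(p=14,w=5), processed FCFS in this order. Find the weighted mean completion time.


Completion times:
  J1: C=10, w×C=3×10=30
  J2: C=19, w×C=8×19=152
  J3: C=34, w×C=9×34=306
  J4: C=51, w×C=1×51=51
  J5: C=68, w×C=3×68=204
  J6: C=82, w×C=5×82=410
Sum w×C = 1153
Sum w = 29
Weighted avg = 1153/29
= 39.76


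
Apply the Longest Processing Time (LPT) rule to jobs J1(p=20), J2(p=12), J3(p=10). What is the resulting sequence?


LPT: sort by longest processing time first
  J1: p=20
  J2: p=12
  J3: p=10
Order: J1 → J2 → J3


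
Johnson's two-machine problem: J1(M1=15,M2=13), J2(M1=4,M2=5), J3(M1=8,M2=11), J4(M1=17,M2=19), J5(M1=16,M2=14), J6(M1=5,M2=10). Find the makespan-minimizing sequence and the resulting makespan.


Johnson's rule:
Group 1 (M1≤M2, sort by M1): ['J2', 'J6', 'J3', 'J4']
Group 2 (M1>M2, sort desc M2): ['J5', 'J1']
Sequence: J2 → J6 → J3 → J4 → J5 → J1
Makespan calculation:
  J2: M1 done=4, M2 done=9
  J6: M1 done=9, M2 done=19
  J3: M1 done=17, M2 done=30
  J4: M1 done=34, M2 done=53
  J5: M1 done=50, M2 done=67
  J1: M1 done=65, M2 done=80
= Sequence: J2 → J6 → J3 → J4 → J5 → J1, Makespan: 80


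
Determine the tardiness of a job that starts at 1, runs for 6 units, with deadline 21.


Completion = start + processing = 1 + 6 = 7
Tardiness = max(0, C - d) = max(0, 7 - 21)
= max(0, -14)
= 0


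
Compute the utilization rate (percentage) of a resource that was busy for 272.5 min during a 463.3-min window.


Utilization = busy / total × 100
= 272.5 / 463.3 × 100
= 58.8%


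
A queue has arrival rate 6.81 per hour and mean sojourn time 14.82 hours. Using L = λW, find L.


Little's law: L = λ × W
= 6.81 × 14.82
= 100.92


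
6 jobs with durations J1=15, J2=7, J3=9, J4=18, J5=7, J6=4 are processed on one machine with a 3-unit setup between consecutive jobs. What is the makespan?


Makespan = Σ processing + (n-1) × setup
= (15 + 7 + 9 + 18 + 7 + 4) + (6-1)×3
= 60 + 15
= 75 time units


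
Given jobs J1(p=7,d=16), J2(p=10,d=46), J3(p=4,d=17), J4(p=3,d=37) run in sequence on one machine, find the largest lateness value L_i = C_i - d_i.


Lateness per job (L = C - d):
  J1: C=7, d=16, L=-9
  J2: C=17, d=46, L=-29
  J3: C=21, d=17, L=4
  J4: C=24, d=37, L=-13
Lmax = max(-9, -29, 4, -13)
= 4
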